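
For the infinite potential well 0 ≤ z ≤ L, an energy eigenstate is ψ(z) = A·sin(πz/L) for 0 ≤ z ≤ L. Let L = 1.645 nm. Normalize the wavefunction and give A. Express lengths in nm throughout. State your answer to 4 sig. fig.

A ≈ 1.103 nm^(-1/2)

Normalization requires ∫|ψ|² dz = 1, integrated from 0 to L.
Using sin²θ = (1 − cos 2θ)/2, carrying out the integral gives A² · L/2.
Setting this equal to 1 gives A² = 1/(L/2).
With L = 1.645: A² = 1.2158 and A = 1.1026.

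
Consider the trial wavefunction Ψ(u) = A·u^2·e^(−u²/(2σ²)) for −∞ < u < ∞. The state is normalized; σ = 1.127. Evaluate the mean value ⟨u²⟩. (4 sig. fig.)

⟨u^2⟩ ≈ 3.175

By definition ⟨u²⟩ = ∫ u^2 |Ψ(u)|² du.
The ratio of the moment integral to the normalization integral gives ⟨u²⟩ = 5·σ^2/2.
Putting σ = 1.127 gives 3.1753.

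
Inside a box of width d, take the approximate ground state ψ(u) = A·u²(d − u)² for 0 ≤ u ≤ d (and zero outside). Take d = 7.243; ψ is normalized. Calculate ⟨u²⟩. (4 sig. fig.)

⟨u^2⟩ ≈ 14.31

⟨u²⟩ = ∫ u^2 |ψ|² du over the full domain.
Evaluating both integrals, ⟨u²⟩ = 3·d^2/11.
With d = 7.243, ⟨u^2⟩ = 14.308.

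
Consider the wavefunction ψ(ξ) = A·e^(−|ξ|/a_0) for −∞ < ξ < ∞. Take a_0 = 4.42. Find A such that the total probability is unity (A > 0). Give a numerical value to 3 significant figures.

The normalization condition is ∫|ψ|² dξ = 1 from −∞ to ∞.
Using ∫₀^∞ ξⁿ e^(−αξ) dξ = n!/αⁿ⁺¹, carrying out the integral gives A² · a_0.
Plugging in a_0 = 4.42 yields A = 0.4757.

A ≈ 0.476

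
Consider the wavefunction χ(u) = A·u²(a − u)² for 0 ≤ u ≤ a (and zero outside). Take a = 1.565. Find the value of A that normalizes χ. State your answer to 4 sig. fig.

A ≈ 3.345

Normalization requires ∫|χ|² du = 1, integrated from 0 to a.
Expanding the polynomial and integrating term by term, carrying out the integral gives A² · a^9/630.
Substituting a = 1.565 gives A² = 11.187, so A = 3.3447.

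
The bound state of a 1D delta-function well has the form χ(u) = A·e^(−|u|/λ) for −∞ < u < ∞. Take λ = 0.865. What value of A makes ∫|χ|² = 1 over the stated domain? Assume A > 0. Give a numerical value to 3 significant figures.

A ≈ 1.08

Normalization requires ∫|χ|² du = 1, integrated from −∞ to ∞.
Using ∫₀^∞ uⁿ e^(−αu) du = n!/αⁿ⁺¹, carrying out the integral gives A² · λ.
Setting this equal to 1 gives A² = 1/(λ).
With λ = 0.865: A² = 1.156 and A = 1.075.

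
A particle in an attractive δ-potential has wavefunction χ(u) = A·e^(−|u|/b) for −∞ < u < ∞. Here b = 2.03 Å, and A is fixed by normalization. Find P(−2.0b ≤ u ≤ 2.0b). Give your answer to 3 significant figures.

P ≈ 0.982

|χ|² is the probability density, so P = ∫_{−2.0b}^{2.0b} |χ|² du.
Since A² = 1/(b), this is the region integral divided by the full normalization integral.
Both integrals are even about u = 0, so only the u ≥ 0 halves are needed (the factors of 2 cancel). Substituting t = u/b, A² and the length scale cancel in the ratio: P = ∫_{0}^{2.0} e^(-2·t) dt / ∫_{0}^{∞} e^(-2·t) dt.
With ∫ e^(-2·t) dt = -e^(-2·t)/2 + C, the region integral is 1/2 - e^(-4)/2 and the full one is 1/2.
Evaluating gives P = 0.9817.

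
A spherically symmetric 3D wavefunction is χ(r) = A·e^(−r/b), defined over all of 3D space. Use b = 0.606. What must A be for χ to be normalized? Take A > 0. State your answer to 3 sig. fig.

We need A² ∫|f|² 4πr² dr = 1, taking the integral from 0 to ∞.
The angular integral contributes 4π, leaving ∫₀^∞ r²|χ|² dr.
∫|χ|² 4πr² dr = A²·(π·b^3).
Substituting b = 0.606 gives A² = 1.430, so A = 1.196.

A ≈ 1.20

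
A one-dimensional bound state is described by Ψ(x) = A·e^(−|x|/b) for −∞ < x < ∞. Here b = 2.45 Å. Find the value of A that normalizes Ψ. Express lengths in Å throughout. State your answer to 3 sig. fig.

A ≈ 0.639 Å^(-1/2)

We need A² ∫|f|² dx = 1, taking the integral from −∞ to ∞.
Using ∫₀^∞ xⁿ e^(−αx) dx = n!/αⁿ⁺¹, with Ψ = A·e^(−|x|/b), the integral evaluates to A²·[b].
With b = 2.45: A² = 0.4082 and A = 0.6389.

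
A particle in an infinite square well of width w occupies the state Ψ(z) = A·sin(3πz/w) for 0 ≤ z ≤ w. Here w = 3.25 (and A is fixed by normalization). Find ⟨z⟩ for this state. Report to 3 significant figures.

⟨z⟩ ≈ 1.63

⟨z⟩ = ∫ z |Ψ|² dz over the full domain.
Using sin²θ = (1 − cos 2θ)/2, since the A² factors cancel between numerator and denominator, ⟨z⟩ = w/2.
Putting w = 3.25 gives 1.625.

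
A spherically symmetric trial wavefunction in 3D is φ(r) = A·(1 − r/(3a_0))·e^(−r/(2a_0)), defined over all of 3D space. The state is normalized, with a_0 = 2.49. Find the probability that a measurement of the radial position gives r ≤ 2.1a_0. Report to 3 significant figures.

P = ∫ |φ|² 4πr² dr over r ≤ 2.1a_0.
A² is fixed by ∫₀^∞ 4πr²|φ|² dr = 1, i.e. A² = (8·π·a_0^3/3)^(−1).
Let u = r/a_0; then A², 4π and the length scale all cancel, so P = ∫_{0}^{2.1} u^2·(1 - u/3)^2·e^(-u) du ÷ ∫_{0}^{∞} u^2·(1 - u/3)^2·e^(-u) du.
An antiderivative of u^2·(1 - u/3)^2·e^(-u) is (-u^4 + 2·u^3 - 3·u^2 - 6·u - 6)·e^(-u)/9; evaluating from 0 to 2.1 gives ≈ 0.22098, while the full integral is 2/3.
Taking the ratio yields P = 0.3315.

P ≈ 0.331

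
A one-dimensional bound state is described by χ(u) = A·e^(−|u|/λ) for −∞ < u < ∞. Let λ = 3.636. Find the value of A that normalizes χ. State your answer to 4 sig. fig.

A ≈ 0.5244

The normalization condition is ∫|χ|² du = 1 from −∞ to ∞.
The integral (without the A² prefactor) comes out to λ.
Setting this equal to 1 gives A² = 1/(λ).
With λ = 3.636: A² = 0.27503 and A = 0.52443.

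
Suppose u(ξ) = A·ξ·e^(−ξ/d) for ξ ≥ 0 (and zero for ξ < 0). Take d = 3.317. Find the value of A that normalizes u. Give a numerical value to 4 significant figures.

The normalization condition is ∫|u|² dξ = 1 from 0 to ∞.
Using ∫₀^∞ ξⁿ e^(−αξ) dξ = n!/αⁿ⁺¹, carrying out the integral gives A² · d^3/4.
Setting this equal to 1 gives A² = 1/(d^3/4).
With d = 3.317: A² = 0.10960 and A = 0.33106.

A ≈ 0.3311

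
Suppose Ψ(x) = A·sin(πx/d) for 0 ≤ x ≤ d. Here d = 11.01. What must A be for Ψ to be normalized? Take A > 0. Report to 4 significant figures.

A ≈ 0.4262

The normalization condition is ∫|Ψ|² dx = 1 from 0 to d.
Using sin²θ = (1 − cos 2θ)/2, ∫|Ψ|² dx = A²·(d/2).
So A² = (d/2)^(−1).
Substituting d = 11.01 gives A² = 0.18165, so A = 0.42621.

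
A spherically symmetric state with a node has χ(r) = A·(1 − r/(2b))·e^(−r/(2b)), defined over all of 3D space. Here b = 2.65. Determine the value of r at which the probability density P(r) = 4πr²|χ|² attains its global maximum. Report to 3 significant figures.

r ≈ 13.9

Set d/dr [P(r) = 4πr²|χ|²] = 0 and solve for r > 0.
This gives r = b·(√(5) + 3).
With b = 2.65, the most probable radial distance is 13.88.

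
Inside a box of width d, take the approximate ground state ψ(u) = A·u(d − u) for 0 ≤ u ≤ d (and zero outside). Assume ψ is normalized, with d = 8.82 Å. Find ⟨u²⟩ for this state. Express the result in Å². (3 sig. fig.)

⟨u²⟩ = ∫ u^2 |ψ|² du over the full domain.
Evaluating both integrals, ⟨u²⟩ = 2·d^2/7.
With d = 8.82, ⟨u^2⟩ = 22.23.

⟨u^2⟩ ≈ 22.2 Å^2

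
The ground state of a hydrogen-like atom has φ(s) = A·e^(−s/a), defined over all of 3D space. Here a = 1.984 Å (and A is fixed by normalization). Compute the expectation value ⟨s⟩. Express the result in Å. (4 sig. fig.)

By definition ⟨s⟩ = ∫ s |φ(s)|² 4πs² ds.
Evaluating both integrals, ⟨s⟩ = 3·a/2.
Putting a = 1.984 gives 2.9760.

⟨s⟩ ≈ 2.976 Å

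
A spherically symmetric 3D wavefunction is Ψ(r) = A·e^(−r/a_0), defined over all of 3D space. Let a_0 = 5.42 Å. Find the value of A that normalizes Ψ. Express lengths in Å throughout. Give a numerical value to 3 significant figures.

A ≈ 0.0447 Å^(-3/2)

Require ∫ |Ψ|² 4πr² dr = 1 over the whole domain.
∫|Ψ|² 4πr² dr = A²·(π·a_0^3).
Hence A² = 1/[π·a_0^3].
Substituting a_0 = 5.42 gives A² = 0.001999, so A = 0.04471.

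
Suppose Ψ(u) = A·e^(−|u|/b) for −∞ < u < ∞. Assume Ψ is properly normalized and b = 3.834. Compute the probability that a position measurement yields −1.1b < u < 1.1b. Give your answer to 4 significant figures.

P ≈ 0.8892

The probability is P = ∫ |Ψ|² du over [−1.1b, 1.1b].
The normalization integral ∫|Ψ|²du over the whole domain equals b·A², and A² cancels in the ratio.
By symmetry take twice the u ≥ 0 contribution in numerator and denominator; the 2's cancel. Let t = u/b; then A² and the length scale cancel, so P = ∫_{0}^{1.1} e^(-2·t) dt ÷ ∫_{0}^{∞} e^(-2·t) dt.
An antiderivative of e^(-2·t) is -e^(-2·t)/2; evaluating from 0 to 1.1 gives 1/2 - e^(-11/5)/2, while the full integral is 1/2.
This works out to P = 0.88920.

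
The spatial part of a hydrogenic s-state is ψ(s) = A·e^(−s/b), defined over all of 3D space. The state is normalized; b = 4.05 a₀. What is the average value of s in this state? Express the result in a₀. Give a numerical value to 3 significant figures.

⟨s⟩ = ∫ s |ψ|² 4πs² ds over the full domain.
Recall ∫₀^∞ s^m e^(−s/β) ds = m!·β^(m+1), the ratio of the moment integral to the normalization integral gives ⟨s⟩ = 3·b/2.
With b = 4.05, ⟨s⟩ = 6.075.

⟨s⟩ ≈ 6.08 a₀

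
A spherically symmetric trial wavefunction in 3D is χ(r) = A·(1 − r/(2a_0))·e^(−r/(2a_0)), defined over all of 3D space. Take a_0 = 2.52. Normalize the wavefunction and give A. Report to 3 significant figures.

A ≈ 0.0499

Normalization requires ∫|χ|² 4πr² dr = 1, integrated from 0 to ∞.
In 3D with spherical symmetry the volume element is 4πr² dr.
With ∫₀^∞ r^4 e^(−αr) dr = 4!/α^5, ∫|χ|² 4πr² dr = A²·(8·π·a_0^3).
Substituting a_0 = 2.52 gives A² = 0.002486, so A = 0.04986.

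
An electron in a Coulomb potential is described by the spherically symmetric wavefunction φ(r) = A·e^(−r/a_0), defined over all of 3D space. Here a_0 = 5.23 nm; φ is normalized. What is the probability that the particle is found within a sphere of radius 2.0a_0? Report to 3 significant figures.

P = ∫ |φ|² 4πr² dr over r ≤ 2.0a_0.
A² is fixed by ∫₀^∞ 4πr²|φ|² dr = 1, i.e. A² = (π·a_0^3)^(−1).
Substituting u = r/a_0, A², 4π and the length scale all cancel in the ratio: P = ∫_{0}^{2.0} u^2·e^(-2·u) du / ∫_{0}^{∞} u^2·e^(-2·u) du.
With ∫ u^2·e^(-2·u) du = -(2·u^2 + 2·u + 1)·e^(-2·u)/4 + C, the region integral is 1/4 - 13·e^(-4)/4 and the full one is 1/4.
This evaluates to P = 0.7619.

P ≈ 0.762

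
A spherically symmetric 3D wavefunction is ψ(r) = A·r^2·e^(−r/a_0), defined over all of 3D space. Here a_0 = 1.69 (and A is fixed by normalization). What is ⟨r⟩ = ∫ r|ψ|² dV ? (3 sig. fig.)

⟨r⟩ ≈ 5.92

⟨r⟩ = ∫ r |ψ|² 4πr² dr over the full domain.
Since the A² factors cancel between numerator and denominator, ⟨r⟩ = 7·a_0/2.
With a_0 = 1.69, ⟨r⟩ = 5.915.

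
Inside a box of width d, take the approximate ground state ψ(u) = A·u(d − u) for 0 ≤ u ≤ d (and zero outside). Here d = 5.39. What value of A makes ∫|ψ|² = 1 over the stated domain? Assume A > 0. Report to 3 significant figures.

Require ∫ |ψ|² du = 1 over the whole domain.
∫|ψ|² du = A²·(d^5/30).
Hence A² = 1/[d^5/30].
Substituting d = 5.39 gives A² = 0.006594, so A = 0.08121.

A ≈ 0.0812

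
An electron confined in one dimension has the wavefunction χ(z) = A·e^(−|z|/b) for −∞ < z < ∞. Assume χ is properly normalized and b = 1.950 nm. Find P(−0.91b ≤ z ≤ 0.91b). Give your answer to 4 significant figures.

P = ∫_{−0.91b}^{0.91b} |χ(z)|² dz.
With A² fixed by ∫|χ|² = 1, i.e. A² = (b)^(−1), substitute and integrate.
By symmetry take twice the z ≥ 0 contribution in numerator and denominator; the 2's cancel. Substituting u = z/b, A² and the length scale cancel in the ratio: P = ∫_{0}^{0.91} e^(-2·u) du / ∫_{0}^{∞} e^(-2·u) du.
Using ∫ e^(-2·u) du = -e^(-2·u)/2, the numerator is 1/2 - e^(-91/50)/2 and the denominator is 1/2.
The result is P = 0.83797.

P ≈ 0.8380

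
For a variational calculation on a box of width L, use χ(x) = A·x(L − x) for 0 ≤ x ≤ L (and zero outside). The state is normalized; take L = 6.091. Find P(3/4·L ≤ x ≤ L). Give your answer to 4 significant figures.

P ≈ 0.1035

|χ|² is the probability density, so P = ∫_{3/4·L}^{L} |χ|² dx.
With A² fixed by ∫|χ|² = 1, i.e. A² = (L^5/30)^(−1), substitute and integrate.
Substituting u = x/L, A² and the length scale cancel in the ratio: P = ∫_{3/4}^{1} u^2·(1 - u)^2 du / ∫_{0}^{1} u^2·(1 - u)^2 du.
With ∫ u^2·(1 - u)^2 du = u^3·(6·u^2 - 15·u + 10)/30 + C, the region integral is ≈ 0.00345052 and the full one is 1/30.
This works out to P = 53/512.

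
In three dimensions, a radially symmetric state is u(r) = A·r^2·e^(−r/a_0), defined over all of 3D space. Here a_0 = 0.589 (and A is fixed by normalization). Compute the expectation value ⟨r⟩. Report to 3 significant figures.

The expectation value is the |u|²-weighted average of r: ∫ r|u|² 4πr² dr.
Using ∫₀^∞ rⁿ e^(−αr) dr = n!/αⁿ⁺¹, the ratio of the moment integral to the normalization integral gives ⟨r⟩ = 7·a_0/2.
With a_0 = 0.589, ⟨r⟩ = 2.062.

⟨r⟩ ≈ 2.06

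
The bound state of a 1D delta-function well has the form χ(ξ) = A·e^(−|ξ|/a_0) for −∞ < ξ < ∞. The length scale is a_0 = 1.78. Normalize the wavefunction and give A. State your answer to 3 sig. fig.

We need A² ∫|f|² dξ = 1, taking the integral from −∞ to ∞.
The integral (without the A² prefactor) comes out to a_0.
So A² = (a_0)^(−1).
Plugging in a_0 = 1.78 yields A = 0.7495.

A ≈ 0.750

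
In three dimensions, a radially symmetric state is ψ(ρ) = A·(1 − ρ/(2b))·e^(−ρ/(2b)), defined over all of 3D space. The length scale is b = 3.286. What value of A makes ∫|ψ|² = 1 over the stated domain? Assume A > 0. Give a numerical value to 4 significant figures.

We need A² ∫|f|² 4πρ² dρ = 1, taking the integral from 0 to ∞.
The angular integral contributes 4π, leaving ∫₀^∞ ρ²|ψ|² dρ.
Carrying out the integral gives A² · 8·π·b^3.
So A² = (8·π·b^3)^(−1).
Substituting b = 3.286 gives A² = 0.0011214, so A = 0.033487.

A ≈ 0.03349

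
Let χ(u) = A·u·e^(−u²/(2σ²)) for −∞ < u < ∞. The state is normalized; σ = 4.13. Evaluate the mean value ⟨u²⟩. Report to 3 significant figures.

By definition ⟨u²⟩ = ∫ u^2 |χ(u)|² du.
The ratio of the moment integral to the normalization integral gives ⟨u²⟩ = 3·σ^2/2.
Putting σ = 4.13 gives 25.59.

⟨u^2⟩ ≈ 25.6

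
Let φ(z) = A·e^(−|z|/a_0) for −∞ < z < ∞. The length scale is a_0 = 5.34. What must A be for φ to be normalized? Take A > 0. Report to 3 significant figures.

A ≈ 0.433

The normalization condition is ∫|φ|² dz = 1 from −∞ to ∞.
Recall ∫₀^∞ z^m e^(−z/β) dz = m!·β^(m+1), the integral (without the A² prefactor) comes out to a_0.
Hence A² = 1/[a_0].
With a_0 = 5.34: A² = 0.1873 and A = 0.4327.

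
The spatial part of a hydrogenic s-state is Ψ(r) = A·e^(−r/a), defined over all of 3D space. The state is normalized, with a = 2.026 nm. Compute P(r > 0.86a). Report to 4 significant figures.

P ≈ 0.7519

Integrate the radial probability density 4πr²|Ψ|² over r > 0.86a.
The full normalization integral is A²·[π·a^3] = 1, fixing A².
Substituting u = r/a, A², 4π and the length scale all cancel in the ratio: P = ∫_{0.86}^{∞} u^2·e^(-2·u) du / ∫_{0}^{∞} u^2·e^(-2·u) du.
Using ∫ u^2·e^(-2·u) du = -(2·u^2 + 2·u + 1)·e^(-2·u)/4, the numerator is 5249·e^(-43/25)/5000 and the denominator is 1/4.
This evaluates to P = 0.75193.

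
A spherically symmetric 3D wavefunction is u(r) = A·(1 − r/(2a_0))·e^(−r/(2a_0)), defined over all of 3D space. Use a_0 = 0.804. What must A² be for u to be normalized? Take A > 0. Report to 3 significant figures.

A^2 ≈ 0.0766

Require ∫ |u|² 4πr² dr = 1 over the whole domain.
Recall ∫₀^∞ r^m e^(−r/β) dr = m!·β^(m+1), the integral (without the A² prefactor) comes out to 8·π·a_0^3.
Setting this equal to 1 gives A² = 1/(8·π·a_0^3).
With a_0 = 0.804: A² = 0.07656 and A = 0.2767.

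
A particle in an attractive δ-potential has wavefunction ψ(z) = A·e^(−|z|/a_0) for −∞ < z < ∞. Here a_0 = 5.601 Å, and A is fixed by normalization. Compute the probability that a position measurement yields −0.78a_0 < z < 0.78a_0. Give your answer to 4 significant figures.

|ψ|² is the probability density, so P = ∫_{−0.78a_0}^{0.78a_0} |ψ|² dz.
With A² fixed by ∫|ψ|² = 1, i.e. A² = (a_0)^(−1), substitute and integrate.
Both integrals are even about z = 0, so only the z ≥ 0 halves are needed (the factors of 2 cancel). Substituting u = z/a_0, A² and the length scale cancel in the ratio: P = ∫_{0}^{0.78} e^(-2·u) du / ∫_{0}^{∞} e^(-2·u) du.
Using ∫ e^(-2·u) du = -e^(-2·u)/2, the numerator is 1/2 - e^(-39/25)/2 and the denominator is 1/2.
Evaluating gives P = 0.78986.

P ≈ 0.7899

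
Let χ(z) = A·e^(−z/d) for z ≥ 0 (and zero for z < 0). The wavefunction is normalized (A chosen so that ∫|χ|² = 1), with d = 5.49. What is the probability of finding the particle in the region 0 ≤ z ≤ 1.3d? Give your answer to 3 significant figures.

P ≈ 0.926

|χ|² is the probability density, so P = ∫_{0}^{1.3d} |χ|² dz.
With A² fixed by ∫|χ|² = 1, i.e. A² = (d/2)^(−1), substitute and integrate.
Let u = z/d; then A² and the length scale cancel, so P = ∫_{0}^{1.3} e^(-2·u) du ÷ ∫_{0}^{∞} e^(-2·u) du.
Using ∫ e^(-2·u) du = -e^(-2·u)/2, the numerator is 1/2 - e^(-13/5)/2 and the denominator is 1/2.
Evaluating gives P = 0.9257.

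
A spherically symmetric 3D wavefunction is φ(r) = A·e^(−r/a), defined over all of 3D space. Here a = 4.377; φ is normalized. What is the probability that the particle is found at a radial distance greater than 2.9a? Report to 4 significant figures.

P = ∫ |φ|² 4πr² dr over r > 2.9a.
A² is fixed by ∫₀^∞ 4πr²|φ|² dr = 1, i.e. A² = (π·a^3)^(−1).
Let u = r/a; then A², 4π and the length scale all cancel, so P = ∫_{2.9}^{∞} u^2·e^(-2·u) du ÷ ∫_{0}^{∞} u^2·e^(-2·u) du.
An antiderivative of u^2·e^(-2·u) is -(2·u^2 + 2·u + 1)·e^(-2·u)/4; evaluating from 2.9 to ∞ gives 1181·e^(-29/5)/200, while the full integral is 1/4.
Taking the ratio yields P = 0.071511.

P ≈ 0.07151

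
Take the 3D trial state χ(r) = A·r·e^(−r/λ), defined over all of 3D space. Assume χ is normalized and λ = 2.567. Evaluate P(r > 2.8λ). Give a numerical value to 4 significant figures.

P ≈ 0.3422

P = ∫ |χ|² 4πr² dr over r > 2.8λ.
The full normalization integral is A²·[3·π·λ^5] = 1, fixing A².
Let u = r/λ; then A², 4π and the length scale all cancel, so P = ∫_{2.8}^{∞} u^4·e^(-2·u) du ÷ ∫_{0}^{∞} u^4·e^(-2·u) du.
Using ∫ u^4·e^(-2·u) du = -(u^4/2 + u^3 + 3·u^2/2 + 3·u/2 + 3/4)·e^(-2·u), the numerator is ≈ 0.256613 and the denominator is 3/4.
The region integral divided by the full integral gives P = 0.34215.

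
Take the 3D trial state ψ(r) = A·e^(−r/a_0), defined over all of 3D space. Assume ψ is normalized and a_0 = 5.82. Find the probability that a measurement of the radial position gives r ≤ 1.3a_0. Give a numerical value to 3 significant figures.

P = ∫ |ψ|² 4πr² dr over r ≤ 1.3a_0.
The full normalization integral is A²·[π·a_0^3] = 1, fixing A².
In terms of u = r/a_0 (A², 4π and the length scale all cancel between numerator and denominator), P = [∫_{0}^{1.3} u^2·e^(-2·u) du] / [∫_{0}^{∞} u^2·e^(-2·u) du].
An antiderivative of u^2·e^(-2·u) is -(2·u^2 + 2·u + 1)·e^(-2·u)/4; evaluating from 0 to 1.3 gives 1/4 - 349·e^(-13/5)/200, while the full integral is 1/4.
Taking the ratio yields P = 0.4816.

P ≈ 0.482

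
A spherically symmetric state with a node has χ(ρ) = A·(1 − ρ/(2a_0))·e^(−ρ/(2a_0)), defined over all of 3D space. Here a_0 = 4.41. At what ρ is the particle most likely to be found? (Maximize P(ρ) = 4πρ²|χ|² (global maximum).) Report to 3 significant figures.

Set d/dρ [P(ρ) = 4πρ²|χ|²] = 0 and solve for ρ > 0.
This gives ρ = a_0·(√(5) + 3).
With a_0 = 4.41, the most probable radial distance is 23.09.

ρ ≈ 23.1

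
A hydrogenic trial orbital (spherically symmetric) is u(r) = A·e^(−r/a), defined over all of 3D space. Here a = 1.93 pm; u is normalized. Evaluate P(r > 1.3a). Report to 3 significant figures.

P = ∫ |u|² 4πr² dr over r > 1.3a.
A² is fixed by ∫₀^∞ 4πr²|u|² dr = 1, i.e. A² = (π·a^3)^(−1).
Let t = r/a; then A², 4π and the length scale all cancel, so P = ∫_{1.3}^{∞} t^2·e^(-2·t) dt ÷ ∫_{0}^{∞} t^2·e^(-2·t) dt.
With ∫ t^2·e^(-2·t) dt = -(2·t^2 + 2·t + 1)·e^(-2·t)/4 + C, the region integral is 349·e^(-13/5)/200 and the full one is 1/4.
Taking the ratio yields P = 0.5184.

P ≈ 0.518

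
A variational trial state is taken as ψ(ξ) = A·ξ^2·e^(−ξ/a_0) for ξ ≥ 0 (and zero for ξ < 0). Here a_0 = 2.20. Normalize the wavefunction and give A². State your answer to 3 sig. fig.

A^2 ≈ 0.0259

Normalization requires ∫|ψ|² dξ = 1, integrated from 0 to ∞.
With ψ = A·ξ^2·e^(−ξ/a_0), the integral evaluates to A²·[3·a_0^5/4].
With a_0 = 2.20: A² = 0.02587 and A = 0.1608.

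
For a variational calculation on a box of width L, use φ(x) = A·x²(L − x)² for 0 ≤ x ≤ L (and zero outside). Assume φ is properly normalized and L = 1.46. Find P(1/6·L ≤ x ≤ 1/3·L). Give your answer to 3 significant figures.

P = ∫_{1/6·L}^{1/3·L} |φ(x)|² dx.
With A² fixed by ∫|φ|² = 1, i.e. A² = (L^9/630)^(−1), substitute and integrate.
In terms of u = x/L (A² and the length scale cancel between numerator and denominator), P = [∫_{1/6}^{1/3} u^4·(1 - u)^4 du] / [∫_{0}^{1} u^4·(1 - u)^4 du].
An antiderivative of u^4·(1 - u)^4 is u^5·(70·u^4 - 315·u^3 + 540·u^2 - 420·u + 126)/630; evaluating from 1/6 to 1/3 gives ≈ 0.00021571, while the full integral is 1/630.
This works out to P = 0.1359.

P ≈ 0.136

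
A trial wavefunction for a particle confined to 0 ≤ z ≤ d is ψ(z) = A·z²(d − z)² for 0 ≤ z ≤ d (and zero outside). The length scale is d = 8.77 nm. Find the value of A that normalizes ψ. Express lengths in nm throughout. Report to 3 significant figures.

A ≈ 0.00143 nm^(-9/2)

The normalization condition is ∫|ψ|² dz = 1 from 0 to d.
∫|ψ|² dz = A²·(d^9/630).
Substituting d = 8.77 gives A² = 0.000002053, so A = 0.001433.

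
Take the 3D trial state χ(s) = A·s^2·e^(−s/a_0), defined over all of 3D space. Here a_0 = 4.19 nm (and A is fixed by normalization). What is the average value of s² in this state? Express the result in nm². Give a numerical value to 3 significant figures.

⟨s^2⟩ ≈ 246 nm^2

⟨s²⟩ = ∫ s^2 |χ|² 4πs² ds over the full domain.
Recall ∫₀^∞ s^m e^(−s/β) ds = m!·β^(m+1), evaluating both integrals, ⟨s²⟩ = 14·a_0^2.
Putting a_0 = 4.19 gives 245.8.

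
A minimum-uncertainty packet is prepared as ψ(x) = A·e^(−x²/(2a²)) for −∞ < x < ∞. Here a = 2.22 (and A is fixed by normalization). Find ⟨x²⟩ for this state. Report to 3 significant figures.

⟨x²⟩ = ∫ x^2 |ψ|² dx over the full domain.
Using the Gaussian integral ∫_{−∞}^{∞} e^(−αx²) dx = √(π/α), since the A² factors cancel between numerator and denominator, ⟨x²⟩ = a^2/2.
Putting a = 2.22 gives 2.464.

⟨x^2⟩ ≈ 2.46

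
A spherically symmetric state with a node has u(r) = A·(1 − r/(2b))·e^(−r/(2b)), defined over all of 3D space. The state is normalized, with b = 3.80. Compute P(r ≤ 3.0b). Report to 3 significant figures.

P ≈ 0.0727

Integrate the radial probability density 4πr²|u|² over r ≤ 3.0b.
Normalization gives A² = 1/(8·π·b^3).
Substituting t = r/b, A², 4π and the length scale all cancel in the ratio: P = ∫_{0}^{3.0} t^2·(1 - t/2)^2·e^(-t) dt / ∫_{0}^{∞} t^2·(1 - t/2)^2·e^(-t) dt.
Using ∫ t^2·(1 - t/2)^2·e^(-t) dt = -(t^4/4 + t^2 + 2·t + 2)·e^(-t), the numerator is 2 - 149·e^(-3)/4 and the denominator is 2.
The region integral divided by the full integral gives P = 0.07272.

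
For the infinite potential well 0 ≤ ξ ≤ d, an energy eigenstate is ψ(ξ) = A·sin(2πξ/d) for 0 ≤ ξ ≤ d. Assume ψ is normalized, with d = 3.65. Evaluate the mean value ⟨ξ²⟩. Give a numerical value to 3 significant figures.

⟨ξ^2⟩ ≈ 4.27

The expectation value is the |ψ|²-weighted average of ξ^2: ∫ ξ^2|ψ|² dξ.
With ∫₀^d sin²(nπξ/d) dξ = d/2, since the A² factors cancel between numerator and denominator, ⟨ξ²⟩ = -d^2/(8·π^2) + d^2/3.
With d = 3.65, ⟨ξ^2⟩ = 4.272.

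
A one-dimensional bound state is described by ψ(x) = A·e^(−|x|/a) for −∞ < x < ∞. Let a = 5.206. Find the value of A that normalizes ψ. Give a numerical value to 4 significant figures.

Require ∫ |ψ|² dx = 1 over the whole domain.
With ψ = A·e^(−|x|/a), the integral evaluates to A²·[a].
So A² = (a)^(−1).
With a = 5.206: A² = 0.19209 and A = 0.43828.

A ≈ 0.4383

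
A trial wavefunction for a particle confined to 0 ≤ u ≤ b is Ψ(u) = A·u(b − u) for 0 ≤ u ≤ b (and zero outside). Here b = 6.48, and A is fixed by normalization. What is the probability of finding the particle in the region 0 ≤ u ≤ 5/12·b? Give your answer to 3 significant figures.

The probability is P = ∫ |Ψ|² du over [0, 5/12·b].
With A² fixed by ∫|Ψ|² = 1, i.e. A² = (b^5/30)^(−1), substitute and integrate.
In terms of t = u/b (A² and the length scale cancel between numerator and denominator), P = [∫_{0}^{5/12} t^2·(1 - t)^2 dt] / [∫_{0}^{1} t^2·(1 - t)^2 dt].
An antiderivative of t^2·(1 - t)^2 is t^3·(6·t^2 - 15·t + 10)/30; evaluating from 0 to 5/12 gives ≈ 0.011554, while the full integral is 1/30.
Evaluating gives P = 0.3466.

P ≈ 0.347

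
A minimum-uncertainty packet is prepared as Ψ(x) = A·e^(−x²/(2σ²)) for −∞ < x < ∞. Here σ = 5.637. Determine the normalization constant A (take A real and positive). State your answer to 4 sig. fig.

Normalization requires ∫|Ψ|² dx = 1, integrated from −∞ to ∞.
With Ψ = A·e^(−x²/(2σ²)), the integral evaluates to A²·[√(π)·σ].
So A² = (√(π)·σ)^(−1).
Substituting σ = 5.637 gives A² = 0.10009, so A = 0.31637.

A ≈ 0.3164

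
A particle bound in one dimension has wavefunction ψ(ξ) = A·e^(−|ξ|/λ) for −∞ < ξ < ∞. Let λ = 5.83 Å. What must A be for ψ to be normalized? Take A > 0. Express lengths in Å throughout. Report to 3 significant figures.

The normalization condition is ∫|ψ|² dξ = 1 from −∞ to ∞.
Carrying out the integral gives A² · λ.
So A² = (λ)^(−1).
Substituting λ = 5.83 gives A² = 0.1715, so A = 0.4142.

A ≈ 0.414 Å^(-1/2)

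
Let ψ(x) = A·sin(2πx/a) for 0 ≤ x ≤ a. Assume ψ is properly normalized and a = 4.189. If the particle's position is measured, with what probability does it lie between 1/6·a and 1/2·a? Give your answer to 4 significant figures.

P ≈ 0.4022

P = ∫_{1/6·a}^{1/2·a} |ψ(x)|² dx.
With A² fixed by ∫|ψ|² = 1, i.e. A² = (a/2)^(−1), substitute and integrate.
Let u = x/a; then A² and the length scale cancel, so P = ∫_{1/6}^{1/2} sin(2·π·u)^2 du ÷ ∫_{0}^{1} sin(2·π·u)^2 du.
With ∫ sin(2·π·u)^2 du = u/2 - sin(4·π·u)/(8·π) + C, the region integral is √(3)/(16·π) + 1/6 and the full one is 1/2.
This works out to P = (√(3)/8 + π/3)/π.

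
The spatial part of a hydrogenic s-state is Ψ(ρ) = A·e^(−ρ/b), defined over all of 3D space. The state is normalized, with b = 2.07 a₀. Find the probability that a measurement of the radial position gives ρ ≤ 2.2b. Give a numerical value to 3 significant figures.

P = ∫ |Ψ|² 4πρ² dρ over ρ ≤ 2.2b.
The full normalization integral is A²·[π·b^3] = 1, fixing A².
Substituting u = ρ/b, A², 4π and the length scale all cancel in the ratio: P = ∫_{0}^{2.2} u^2·e^(-2·u) du / ∫_{0}^{∞} u^2·e^(-2·u) du.
Using ∫ u^2·e^(-2·u) du = -(2·u^2 + 2·u + 1)·e^(-2·u)/4, the numerator is 1/4 - 377·e^(-22/5)/100 and the denominator is 1/4.
The region integral divided by the full integral gives P = 0.8149.

P ≈ 0.815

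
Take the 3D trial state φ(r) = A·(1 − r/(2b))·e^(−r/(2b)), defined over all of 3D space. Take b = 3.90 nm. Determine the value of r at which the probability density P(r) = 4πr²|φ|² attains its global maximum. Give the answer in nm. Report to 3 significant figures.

Differentiate P(r) = 4πr²|φ|² with respect to r and set to zero.
This gives r = b·(√(5) + 3).
With b = 3.90, the most probable radial distance is 20.42 nm.

r ≈ 20.4 nm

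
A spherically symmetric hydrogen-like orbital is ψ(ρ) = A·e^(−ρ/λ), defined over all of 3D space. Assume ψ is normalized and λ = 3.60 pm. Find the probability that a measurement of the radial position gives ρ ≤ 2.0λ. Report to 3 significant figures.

P ≈ 0.762

P = ∫ |ψ|² 4πρ² dρ over ρ ≤ 2.0λ.
Normalization gives A² = 1/(π·λ^3).
In terms of u = ρ/λ (A², 4π and the length scale all cancel between numerator and denominator), P = [∫_{0}^{2.0} u^2·e^(-2·u) du] / [∫_{0}^{∞} u^2·e^(-2·u) du].
An antiderivative of u^2·e^(-2·u) is -(2·u^2 + 2·u + 1)·e^(-2·u)/4; evaluating from 0 to 2.0 gives 1/4 - 13·e^(-4)/4, while the full integral is 1/4.
Taking the ratio yields P = 0.7619.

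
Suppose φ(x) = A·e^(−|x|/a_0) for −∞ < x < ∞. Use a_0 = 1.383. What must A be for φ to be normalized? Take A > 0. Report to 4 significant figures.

We need A² ∫|f|² dx = 1, taking the integral from −∞ to ∞.
With ∫₀^∞ x^0 e^(−αx) dx = 0!/α^1, the integral (without the A² prefactor) comes out to a_0.
So A² = (a_0)^(−1).
Substituting a_0 = 1.383 gives A² = 0.72307, so A = 0.85033.

A ≈ 0.8503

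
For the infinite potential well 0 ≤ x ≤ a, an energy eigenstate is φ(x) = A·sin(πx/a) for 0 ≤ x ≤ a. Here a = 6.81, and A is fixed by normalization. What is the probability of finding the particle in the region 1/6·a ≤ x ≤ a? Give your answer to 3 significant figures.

The probability is P = ∫ |φ|² dx over [1/6·a, a].
With A² fixed by ∫|φ|² = 1, i.e. A² = (a/2)^(−1), substitute and integrate.
Substituting u = x/a, A² and the length scale cancel in the ratio: P = ∫_{1/6}^{1} sin(π·u)^2 du / ∫_{0}^{1} sin(π·u)^2 du.
With ∫ sin(π·u)^2 du = u/2 - sin(2·π·u)/(4·π) + C, the region integral is √(3)/(8·π) + 5/12 and the full one is 1/2.
This works out to P = √(3)/(4·π) + 5/6.

P ≈ 0.971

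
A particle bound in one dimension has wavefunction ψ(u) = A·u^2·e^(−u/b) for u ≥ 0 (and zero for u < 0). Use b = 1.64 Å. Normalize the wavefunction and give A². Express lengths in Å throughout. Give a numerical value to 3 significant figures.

A^2 ≈ 0.112 Å^(-5)

We need A² ∫|f|² du = 1, taking the integral from 0 to ∞.
∫|ψ|² du = A²·(3·b^5/4).
So A² = (3·b^5/4)^(−1).
With b = 1.64: A² = 0.1124 and A = 0.3352.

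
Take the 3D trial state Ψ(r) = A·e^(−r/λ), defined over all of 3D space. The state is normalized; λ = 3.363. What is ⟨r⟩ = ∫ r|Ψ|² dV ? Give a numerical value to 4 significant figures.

⟨r⟩ ≈ 5.045

⟨r⟩ = ∫ r |Ψ|² 4πr² dr over the full domain.
With ∫₀^∞ r^3 e^(−αr) dr = 3!/α^4, since the A² factors cancel between numerator and denominator, ⟨r⟩ = 3·λ/2.
With λ = 3.363, ⟨r⟩ = 5.0445.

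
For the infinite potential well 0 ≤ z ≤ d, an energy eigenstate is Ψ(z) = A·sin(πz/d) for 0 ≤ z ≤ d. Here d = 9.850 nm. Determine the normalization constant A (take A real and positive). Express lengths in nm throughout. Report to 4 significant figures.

A ≈ 0.4506 nm^(-1/2)

We need A² ∫|f|² dz = 1, taking the integral from 0 to d.
Using sin²θ = (1 − cos 2θ)/2, with Ψ = A·sin(πz/d), the integral evaluates to A²·[d/2].
Hence A² = 1/[d/2].
With d = 9.850: A² = 0.20305 and A = 0.45061.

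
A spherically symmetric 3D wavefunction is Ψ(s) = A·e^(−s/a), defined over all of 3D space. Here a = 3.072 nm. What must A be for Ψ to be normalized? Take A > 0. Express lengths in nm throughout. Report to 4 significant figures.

A ≈ 0.1048 nm^(-3/2)

We need A² ∫|f|² 4πs² ds = 1, taking the integral from 0 to ∞.
(Spherical symmetry: dV = 4πs² ds.)
Using ∫₀^∞ sⁿ e^(−αs) ds = n!/αⁿ⁺¹, with Ψ = A·e^(−s/a), the integral evaluates to A²·[π·a^3].
Hence A² = 1/[π·a^3].
Substituting a = 3.072 gives A² = 0.010980, so A = 0.10478.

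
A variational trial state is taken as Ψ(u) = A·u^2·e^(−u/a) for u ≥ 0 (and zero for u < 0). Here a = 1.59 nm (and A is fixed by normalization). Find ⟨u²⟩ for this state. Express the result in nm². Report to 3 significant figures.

⟨u²⟩ = ∫ u^2 |Ψ|² du over the full domain.
Since the A² factors cancel between numerator and denominator, ⟨u²⟩ = 15·a^2/2.
Putting a = 1.59 gives 18.96.

⟨u^2⟩ ≈ 19.0 nm^2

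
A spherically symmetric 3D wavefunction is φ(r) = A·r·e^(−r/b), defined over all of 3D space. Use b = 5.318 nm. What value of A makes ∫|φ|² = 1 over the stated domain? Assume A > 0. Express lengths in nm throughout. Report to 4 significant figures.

Require ∫ |φ|² 4πr² dr = 1 over the whole domain.
Recall ∫₀^∞ r^m e^(−r/β) dr = m!·β^(m+1), carrying out the integral gives A² · 3·π·b^5.
Hence A² = 1/[3·π·b^5].
Substituting b = 5.318 gives A² = 0.000024945, so A = 0.0049945.

A ≈ 0.004995 nm^(-5/2)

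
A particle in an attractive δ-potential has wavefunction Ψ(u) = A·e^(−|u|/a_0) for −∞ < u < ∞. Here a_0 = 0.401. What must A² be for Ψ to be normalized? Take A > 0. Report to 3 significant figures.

A^2 ≈ 2.49

Normalization requires ∫|Ψ|² du = 1, integrated from −∞ to ∞.
With Ψ = A·e^(−|u|/a_0), the integral evaluates to A²·[a_0].
Hence A² = 1/[a_0].
Substituting a_0 = 0.401 gives A² = 2.494, so A = 1.579.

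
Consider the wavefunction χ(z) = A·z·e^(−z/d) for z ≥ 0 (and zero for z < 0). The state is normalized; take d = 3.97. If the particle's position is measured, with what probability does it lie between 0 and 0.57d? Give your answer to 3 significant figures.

The probability is P = ∫ |χ|² dz over [0, 0.57d].
The normalization integral ∫|χ|²dz over the whole domain equals d^3/4·A², and A² cancels in the ratio.
In terms of u = z/d (A² and the length scale cancel between numerator and denominator), P = [∫_{0}^{0.57} u^2·e^(-2·u) du] / [∫_{0}^{∞} u^2·e^(-2·u) du].
Using ∫ u^2·e^(-2·u) du = -(2·u^2 + 2·u + 1)·e^(-2·u)/4, the numerator is ≈ 0.026942 and the denominator is 1/4.
Taking the ratio, P = 0.1078.

P ≈ 0.108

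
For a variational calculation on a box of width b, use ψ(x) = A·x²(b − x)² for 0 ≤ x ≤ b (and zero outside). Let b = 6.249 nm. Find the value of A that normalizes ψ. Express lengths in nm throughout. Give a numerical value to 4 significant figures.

A ≈ 0.006585 nm^(-9/2)

The normalization condition is ∫|ψ|² dx = 1 from 0 to b.
Expanding the polynomial and integrating term by term, with ψ = A·x²(b − x)², the integral evaluates to A²·[b^9/630].
So A² = (b^9/630)^(−1).
Plugging in b = 6.249 yields A = 0.0065845.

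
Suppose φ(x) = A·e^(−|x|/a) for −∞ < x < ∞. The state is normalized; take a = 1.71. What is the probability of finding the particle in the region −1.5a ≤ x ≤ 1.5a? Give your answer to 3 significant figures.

P ≈ 0.950

P = ∫_{−1.5a}^{1.5a} |φ(x)|² dx.
The normalization integral ∫|φ|²dx over the whole domain equals a·A², and A² cancels in the ratio.
Both integrals are even about x = 0, so only the x ≥ 0 halves are needed (the factors of 2 cancel). Substituting u = x/a, A² and the length scale cancel in the ratio: P = ∫_{0}^{1.5} e^(-2·u) du / ∫_{0}^{∞} e^(-2·u) du.
Using ∫ e^(-2·u) du = -e^(-2·u)/2, the numerator is 1/2 - e^(-3)/2 and the denominator is 1/2.
The result is P = 0.9502.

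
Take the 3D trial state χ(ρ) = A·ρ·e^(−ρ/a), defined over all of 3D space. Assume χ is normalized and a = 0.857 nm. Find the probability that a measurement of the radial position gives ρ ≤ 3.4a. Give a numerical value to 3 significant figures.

P = ∫ |χ|² 4πρ² dρ over ρ ≤ 3.4a.
The full normalization integral is A²·[3·π·a^5] = 1, fixing A².
In terms of u = ρ/a (A², 4π and the length scale all cancel between numerator and denominator), P = [∫_{0}^{3.4} u^4·e^(-2·u) du] / [∫_{0}^{∞} u^4·e^(-2·u) du].
An antiderivative of u^4·e^(-2·u) is -(u^4/2 + u^3 + 3·u^2/2 + 3·u/2 + 3/4)·e^(-2·u); evaluating from 0 to 3.4 gives ≈ 0.60598, while the full integral is 3/4.
This evaluates to P = 0.8080.

P ≈ 0.808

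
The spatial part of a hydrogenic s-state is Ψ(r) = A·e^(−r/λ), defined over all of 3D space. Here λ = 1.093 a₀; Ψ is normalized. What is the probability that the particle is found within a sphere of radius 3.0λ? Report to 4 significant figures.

P = ∫ |Ψ|² 4πr² dr over r ≤ 3.0λ.
Normalization gives A² = 1/(π·λ^3).
Substituting u = r/λ, A², 4π and the length scale all cancel in the ratio: P = ∫_{0}^{3.0} u^2·e^(-2·u) du / ∫_{0}^{∞} u^2·e^(-2·u) du.
An antiderivative of u^2·e^(-2·u) is -(2·u^2 + 2·u + 1)·e^(-2·u)/4; evaluating from 0 to 3.0 gives 1/4 - 25·e^(-6)/4, while the full integral is 1/4.
The region integral divided by the full integral gives P = 0.93803.

P ≈ 0.9380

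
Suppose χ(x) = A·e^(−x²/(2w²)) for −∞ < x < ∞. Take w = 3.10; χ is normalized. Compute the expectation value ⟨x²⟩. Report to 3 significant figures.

⟨x^2⟩ ≈ 4.81

By definition ⟨x²⟩ = ∫ x^2 |χ(x)|² dx.
Evaluating both integrals, ⟨x²⟩ = w^2/2.
Putting w = 3.10 gives 4.805.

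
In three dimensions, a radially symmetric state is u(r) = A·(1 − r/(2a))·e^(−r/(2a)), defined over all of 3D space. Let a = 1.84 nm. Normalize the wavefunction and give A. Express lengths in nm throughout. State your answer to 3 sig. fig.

A ≈ 0.0799 nm^(-3/2)

Require ∫ |u|² 4πr² dr = 1 over the whole domain.
The angular integral contributes 4π, leaving ∫₀^∞ r²|u|² dr.
With u = A·(1 − r/(2a))·e^(−r/(2a)), the integral evaluates to A²·[8·π·a^3].
So A² = (8·π·a^3)^(−1).
Substituting a = 1.84 gives A² = 0.006387, so A = 0.07992.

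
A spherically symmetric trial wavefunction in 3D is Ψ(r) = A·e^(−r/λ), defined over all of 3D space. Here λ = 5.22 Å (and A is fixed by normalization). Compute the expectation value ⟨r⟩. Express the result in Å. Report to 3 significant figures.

The expectation value is the |Ψ|²-weighted average of r: ∫ r|Ψ|² 4πr² dr.
Recall ∫₀^∞ r^m e^(−r/β) dr = m!·β^(m+1), evaluating both integrals, ⟨r⟩ = 3·λ/2.
Putting λ = 5.22 gives 7.830.

⟨r⟩ ≈ 7.83 Å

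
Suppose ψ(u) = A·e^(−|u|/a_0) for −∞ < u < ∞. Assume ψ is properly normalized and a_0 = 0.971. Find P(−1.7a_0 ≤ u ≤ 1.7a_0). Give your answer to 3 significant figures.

P ≈ 0.967

|ψ|² is the probability density, so P = ∫_{−1.7a_0}^{1.7a_0} |ψ|² du.
With A² fixed by ∫|ψ|² = 1, i.e. A² = (a_0)^(−1), substitute and integrate.
By symmetry take twice the u ≥ 0 contribution in numerator and denominator; the 2's cancel. In terms of t = u/a_0 (A² and the length scale cancel between numerator and denominator), P = [∫_{0}^{1.7} e^(-2·t) dt] / [∫_{0}^{∞} e^(-2·t) dt].
Using ∫ e^(-2·t) dt = -e^(-2·t)/2, the numerator is 1/2 - e^(-17/5)/2 and the denominator is 1/2.
Taking the ratio, P = 0.9666.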